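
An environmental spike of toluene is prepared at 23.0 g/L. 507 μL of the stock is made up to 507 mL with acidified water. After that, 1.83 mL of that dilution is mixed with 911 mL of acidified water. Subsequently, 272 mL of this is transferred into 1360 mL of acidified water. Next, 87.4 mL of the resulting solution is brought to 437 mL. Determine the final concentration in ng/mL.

1.54 ng/mL

Overall dilution factor = 1000 × 498.8 × 6 × 5 = 1.50 × 10⁷.
23.0 g/L / 1.50 × 10⁷ = 1.54 × 10⁻⁶ g/L = 1.54 ng/mL.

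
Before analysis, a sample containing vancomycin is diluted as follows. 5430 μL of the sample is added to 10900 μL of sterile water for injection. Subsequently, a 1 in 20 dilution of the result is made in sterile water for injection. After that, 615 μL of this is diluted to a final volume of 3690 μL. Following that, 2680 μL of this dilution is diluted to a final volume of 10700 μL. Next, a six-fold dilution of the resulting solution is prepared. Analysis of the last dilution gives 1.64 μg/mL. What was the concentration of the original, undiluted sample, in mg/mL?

14.2 mg/mL

Overall dilution factor = 3.007 × 20 × 6 × 3.993 × 6 = 8645.
Original = 1.64 μg/mL × 8645 = 1.42 × 10⁴ μg/mL = 14.2 mg/mL.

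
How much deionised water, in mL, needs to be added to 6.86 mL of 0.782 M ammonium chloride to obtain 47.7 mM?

47.7 mM = 0.0477 M.
V₂ = C₁V₁/C₂ = 0.782 × 6.86 / 0.0477 = 112 mL.
Diluent to add = V₂ − V₁ = 112 − 6.86 = 106 mL.

106 mL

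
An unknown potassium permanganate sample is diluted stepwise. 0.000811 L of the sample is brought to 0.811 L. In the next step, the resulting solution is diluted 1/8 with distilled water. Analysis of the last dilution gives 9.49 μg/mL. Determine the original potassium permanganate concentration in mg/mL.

Overall dilution factor = 1000 × 8 = 8000.
Original = 9.49 μg/mL × 8000 = 7.59 × 10⁴ μg/mL = 75.9 mg/mL.

75.9 mg/mL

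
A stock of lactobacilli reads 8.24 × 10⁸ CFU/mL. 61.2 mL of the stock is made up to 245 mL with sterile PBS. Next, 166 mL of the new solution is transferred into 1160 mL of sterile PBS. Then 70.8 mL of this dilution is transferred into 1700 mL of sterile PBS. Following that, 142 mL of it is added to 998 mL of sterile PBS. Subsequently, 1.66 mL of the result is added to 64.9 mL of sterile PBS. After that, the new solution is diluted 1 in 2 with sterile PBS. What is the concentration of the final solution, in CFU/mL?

Overall dilution factor = 4.003 × 7.988 × 25.01 × 8.028 × 40.10 × 2 = 5.15 × 10⁵.
8.24 × 10⁸ CFU/mL / 5.15 × 10⁵ = 1600 CFU/mL.

1600 CFU/mL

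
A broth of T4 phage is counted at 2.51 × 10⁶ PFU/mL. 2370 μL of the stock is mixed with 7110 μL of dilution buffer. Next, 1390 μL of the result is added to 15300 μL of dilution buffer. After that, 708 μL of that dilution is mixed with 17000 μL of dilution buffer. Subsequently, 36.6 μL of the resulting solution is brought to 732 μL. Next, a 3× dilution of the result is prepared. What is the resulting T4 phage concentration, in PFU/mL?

Overall dilution factor = 4 × 12.01 × 25.01 × 20 × 3 = 7.21 × 10⁴.
2.51 × 10⁶ PFU/mL / 7.21 × 10⁴ = 34.8 PFU/mL.

34.8 PFU/mL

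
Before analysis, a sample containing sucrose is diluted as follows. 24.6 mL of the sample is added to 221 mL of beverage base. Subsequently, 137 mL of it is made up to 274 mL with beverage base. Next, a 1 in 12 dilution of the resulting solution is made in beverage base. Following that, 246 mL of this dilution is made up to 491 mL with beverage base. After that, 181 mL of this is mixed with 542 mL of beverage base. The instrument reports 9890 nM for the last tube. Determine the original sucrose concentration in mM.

18.9 mM

Overall dilution factor = 9.984 × 2 × 12 × 1.996 × 3.994 = 1910.
Original = 9890 nM × 1910 = 1.89 × 10⁷ nM = 18.9 mM.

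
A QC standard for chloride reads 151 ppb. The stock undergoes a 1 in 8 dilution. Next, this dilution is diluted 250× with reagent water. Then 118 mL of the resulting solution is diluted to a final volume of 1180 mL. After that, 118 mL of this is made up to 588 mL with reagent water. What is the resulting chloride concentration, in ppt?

Overall dilution factor = 8 × 250 × 10 × 4.983 = 9.97 × 10⁴.
151 ppb / 9.97 × 10⁴ = 1.52 × 10⁻³ ppb = 1.52 ppt.

1.52 ppt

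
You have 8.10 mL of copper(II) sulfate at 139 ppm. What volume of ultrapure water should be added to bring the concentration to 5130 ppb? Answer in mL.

5130 ppb = 5.13 ppm.
V₂ = C₁V₁/C₂ = 139 × 8.10 / 5.13 = 219 mL.
Diluent to add = V₂ − V₁ = 219 − 8.10 = 211 mL.

211 mL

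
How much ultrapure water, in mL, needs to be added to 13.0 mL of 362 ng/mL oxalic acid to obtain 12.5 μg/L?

12.5 μg/L = 12.5 ng/mL.
V₂ = C₁V₁/C₂ = 362 × 13.0 / 12.5 = 376 mL.
Diluent to add = V₂ − V₁ = 376 − 13.0 = 363 mL.

363 mL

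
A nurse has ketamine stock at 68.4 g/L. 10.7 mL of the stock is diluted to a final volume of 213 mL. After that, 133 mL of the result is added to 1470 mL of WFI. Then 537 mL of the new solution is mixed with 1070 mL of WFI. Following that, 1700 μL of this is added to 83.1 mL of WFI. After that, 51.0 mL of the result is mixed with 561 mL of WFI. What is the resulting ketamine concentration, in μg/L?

159 μg/L

Overall dilution factor = 19.91 × 12.05 × 2.993 × 49.88 × 12 = 4.30 × 10⁵.
68.4 g/L / 4.30 × 10⁵ = 1.59 × 10⁻⁴ g/L = 159 μg/L.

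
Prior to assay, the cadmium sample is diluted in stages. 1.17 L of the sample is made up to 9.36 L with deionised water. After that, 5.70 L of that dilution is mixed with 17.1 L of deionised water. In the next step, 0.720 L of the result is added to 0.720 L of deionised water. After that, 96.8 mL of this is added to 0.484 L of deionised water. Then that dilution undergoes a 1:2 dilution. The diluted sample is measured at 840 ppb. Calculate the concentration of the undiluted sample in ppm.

645 ppm

Overall dilution factor = 8 × 4 × 2 × 6 × 2 = 768.
Original = 840 ppb × 768 = 6.45 × 10⁵ ppb = 645 ppm.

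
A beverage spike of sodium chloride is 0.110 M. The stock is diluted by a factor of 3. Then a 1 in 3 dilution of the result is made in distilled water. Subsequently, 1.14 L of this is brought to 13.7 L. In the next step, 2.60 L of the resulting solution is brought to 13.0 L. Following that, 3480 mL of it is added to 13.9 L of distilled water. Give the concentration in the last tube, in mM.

0.0407 mM

Overall dilution factor = 3 × 3 × 12.02 × 5 × 4.994 = 2701.
0.110 M / 2701 = 4.07 × 10⁻⁵ M = 0.0407 mM.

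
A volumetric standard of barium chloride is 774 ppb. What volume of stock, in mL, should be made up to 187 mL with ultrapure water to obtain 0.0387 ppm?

9.35 mL

0.0387 ppm = 38.7 ppb.
V₁ = C₂V₂/C₁ = 38.7 × 187 / 774 = 9.35 mL.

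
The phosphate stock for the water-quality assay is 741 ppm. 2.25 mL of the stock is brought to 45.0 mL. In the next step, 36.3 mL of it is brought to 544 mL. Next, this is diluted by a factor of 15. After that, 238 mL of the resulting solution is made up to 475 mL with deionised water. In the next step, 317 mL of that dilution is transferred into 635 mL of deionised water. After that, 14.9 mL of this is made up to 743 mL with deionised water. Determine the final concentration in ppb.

Overall dilution factor = 20 × 14.99 × 15 × 1.996 × 3.003 × 49.87 = 1.34 × 10⁶.
741 ppm / 1.34 × 10⁶ = 5.51 × 10⁻⁴ ppm = 0.551 ppb.

0.551 ppb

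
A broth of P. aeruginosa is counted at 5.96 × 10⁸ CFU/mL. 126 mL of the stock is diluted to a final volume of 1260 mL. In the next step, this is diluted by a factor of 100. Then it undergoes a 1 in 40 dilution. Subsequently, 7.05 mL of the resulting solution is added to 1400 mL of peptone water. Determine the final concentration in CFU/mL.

74.7 CFU/mL

Overall dilution factor = 10 × 100 × 40 × 199.6 = 7.98 × 10⁶.
5.96 × 10⁸ CFU/mL / 7.98 × 10⁶ = 74.7 CFU/mL.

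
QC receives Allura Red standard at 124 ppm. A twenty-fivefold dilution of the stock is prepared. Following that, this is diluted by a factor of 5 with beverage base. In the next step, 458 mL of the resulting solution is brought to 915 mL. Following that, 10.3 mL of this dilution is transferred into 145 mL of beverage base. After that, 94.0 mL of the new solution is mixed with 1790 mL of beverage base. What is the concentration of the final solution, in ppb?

1.64 ppb

Overall dilution factor = 25 × 5 × 1.998 × 15.08 × 20.04 = 7.55 × 10⁴.
124 ppm / 7.55 × 10⁴ = 1.64 × 10⁻³ ppm = 1.64 ppb.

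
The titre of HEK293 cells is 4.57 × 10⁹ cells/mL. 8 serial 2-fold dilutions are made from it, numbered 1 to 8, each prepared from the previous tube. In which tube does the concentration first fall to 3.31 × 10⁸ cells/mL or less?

Tube n has concentration 4.57 × 10⁹ cells/mL / 2ⁿ.
Need 2ⁿ ≥ 4.57 × 10⁹ cells/mL / 3.31 × 10⁸ cells/mL = 13.8, so n ≥ 3.79.
First such tube: n = 4.

tube 4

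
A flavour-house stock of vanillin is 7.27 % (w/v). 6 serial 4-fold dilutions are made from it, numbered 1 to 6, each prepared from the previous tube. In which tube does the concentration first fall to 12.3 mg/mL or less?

tube 2

Tube n has concentration 7.27 % (w/v) / 4ⁿ.
Need 4ⁿ ≥ 7.27 % (w/v) / 12.3 mg/mL = 5.91, so n ≥ 1.28.
First such tube: n = 2.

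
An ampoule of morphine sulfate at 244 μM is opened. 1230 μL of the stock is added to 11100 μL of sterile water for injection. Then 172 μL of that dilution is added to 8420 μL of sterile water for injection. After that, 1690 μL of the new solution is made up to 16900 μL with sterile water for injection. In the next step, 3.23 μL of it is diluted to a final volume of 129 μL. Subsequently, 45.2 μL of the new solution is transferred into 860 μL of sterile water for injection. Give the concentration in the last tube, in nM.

0.0609 nM

Overall dilution factor = 10.02 × 49.95 × 10 × 39.94 × 20.03 = 4.01 × 10⁶.
244 μM / 4.01 × 10⁶ = 6.09 × 10⁻⁵ μM = 0.0609 nM.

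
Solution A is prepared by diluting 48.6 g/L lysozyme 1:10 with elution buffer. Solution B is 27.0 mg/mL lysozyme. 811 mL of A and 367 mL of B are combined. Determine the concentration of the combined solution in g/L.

C_A = 48.6 g/L / 10 = 4.86 g/L.
C_B = 27.0 mg/mL = 27.0 g/L.
C_mix = (C_A·V_A + C_B·V_B)/(V_A + V_B) = (4.86×811 + 27.0×367) / 1178 = 11.8 g/L.

11.8 g/L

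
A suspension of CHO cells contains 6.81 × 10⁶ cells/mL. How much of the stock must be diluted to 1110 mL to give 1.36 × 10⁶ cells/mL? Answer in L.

V₁ = C₂V₂/C₁ = 1.36 × 10⁶ × 1110 / 6.81 × 10⁶ = 222 mL = 0.222 L.

0.222 L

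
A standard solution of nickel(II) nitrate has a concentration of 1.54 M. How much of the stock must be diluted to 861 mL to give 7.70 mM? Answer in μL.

7.70 mM = 7.70 × 10⁻³ M.
V₁ = C₂V₂/C₁ = 7.70 × 10⁻³ × 861 / 1.54 = 4.30 mL = 4300 μL.

4300 μL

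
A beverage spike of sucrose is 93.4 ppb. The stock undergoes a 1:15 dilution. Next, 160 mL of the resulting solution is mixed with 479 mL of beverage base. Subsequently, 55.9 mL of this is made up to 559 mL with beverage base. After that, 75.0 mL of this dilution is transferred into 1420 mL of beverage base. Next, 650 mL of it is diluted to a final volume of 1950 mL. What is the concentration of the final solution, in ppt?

2.61 ppt

Overall dilution factor = 15 × 3.994 × 10 × 19.93 × 3 = 3.58 × 10⁴.
93.4 ppb / 3.58 × 10⁴ = 2.61 × 10⁻³ ppb = 2.61 ppt.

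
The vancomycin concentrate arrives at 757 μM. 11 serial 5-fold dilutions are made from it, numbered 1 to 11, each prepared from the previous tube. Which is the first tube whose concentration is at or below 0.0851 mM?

tube 2

Tube n has concentration 757 μM / 5ⁿ.
Need 5ⁿ ≥ 757 μM / 0.0851 mM = 8.90, so n ≥ 1.36.
First such tube: n = 2.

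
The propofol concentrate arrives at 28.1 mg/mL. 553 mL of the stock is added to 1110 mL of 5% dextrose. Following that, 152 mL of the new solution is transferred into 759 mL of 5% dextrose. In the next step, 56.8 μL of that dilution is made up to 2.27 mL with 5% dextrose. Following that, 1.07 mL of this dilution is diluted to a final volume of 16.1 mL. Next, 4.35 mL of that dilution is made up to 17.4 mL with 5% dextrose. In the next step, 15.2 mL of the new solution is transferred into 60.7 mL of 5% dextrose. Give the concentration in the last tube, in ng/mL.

Overall dilution factor = 3.007 × 5.993 × 39.96 × 15.05 × 4 × 4.993 = 2.16 × 10⁵.
28.1 mg/mL / 2.16 × 10⁵ = 1.30 × 10⁻⁴ mg/mL = 130 ng/mL.

130 ng/mL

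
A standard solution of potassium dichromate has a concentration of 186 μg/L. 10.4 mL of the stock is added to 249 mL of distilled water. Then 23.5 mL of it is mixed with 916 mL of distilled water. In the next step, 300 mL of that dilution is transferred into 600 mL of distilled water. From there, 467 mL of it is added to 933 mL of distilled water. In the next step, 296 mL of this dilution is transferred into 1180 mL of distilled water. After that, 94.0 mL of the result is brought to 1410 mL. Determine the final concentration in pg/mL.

0.277 pg/mL

Overall dilution factor = 24.94 × 39.98 × 3 × 2.998 × 4.986 × 15 = 6.71 × 10⁵.
186 μg/L / 6.71 × 10⁵ = 2.77 × 10⁻⁴ μg/L = 0.277 pg/mL.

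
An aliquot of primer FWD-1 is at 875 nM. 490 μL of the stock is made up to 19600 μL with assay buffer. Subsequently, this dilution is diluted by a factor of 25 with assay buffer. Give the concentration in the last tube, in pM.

Overall dilution factor = 40 × 25 = 1000.
875 nM / 1000 = 0.875 nM = 875 pM.

875 pM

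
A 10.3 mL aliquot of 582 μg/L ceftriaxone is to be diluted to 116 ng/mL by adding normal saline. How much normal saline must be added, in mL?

41.4 mL

116 ng/mL = 116 μg/L.
V₂ = C₁V₁/C₂ = 582 × 10.3 / 116 = 51.7 mL.
Diluent to add = V₂ − V₁ = 51.7 − 10.3 = 41.4 mL.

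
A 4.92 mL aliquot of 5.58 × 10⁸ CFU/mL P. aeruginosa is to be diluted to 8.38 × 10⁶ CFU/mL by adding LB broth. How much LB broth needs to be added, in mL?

V₂ = C₁V₁/C₂ = 5.58 × 10⁸ × 4.92 / 8.38 × 10⁶ = 328 mL.
Diluent to add = V₂ − V₁ = 328 − 4.92 = 323 mL.

323 mL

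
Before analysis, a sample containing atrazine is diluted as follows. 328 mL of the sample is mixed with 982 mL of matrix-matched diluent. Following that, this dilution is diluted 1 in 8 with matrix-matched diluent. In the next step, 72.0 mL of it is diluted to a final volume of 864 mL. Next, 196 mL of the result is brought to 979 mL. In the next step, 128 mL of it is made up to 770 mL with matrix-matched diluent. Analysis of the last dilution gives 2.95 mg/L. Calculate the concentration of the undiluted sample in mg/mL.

34.0 mg/mL

Overall dilution factor = 3.994 × 8 × 12 × 4.995 × 6.016 = 1.15 × 10⁴.
Original = 2.95 mg/L × 1.15 × 10⁴ = 3.40 × 10⁴ mg/L = 34.0 mg/mL.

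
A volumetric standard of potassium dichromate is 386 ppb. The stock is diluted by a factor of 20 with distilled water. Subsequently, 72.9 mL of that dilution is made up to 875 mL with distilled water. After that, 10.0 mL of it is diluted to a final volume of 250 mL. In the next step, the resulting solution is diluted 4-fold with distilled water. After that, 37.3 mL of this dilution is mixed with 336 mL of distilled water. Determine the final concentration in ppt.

1.61 ppt

Overall dilution factor = 20 × 12.00 × 25 × 4 × 10.01 = 2.40 × 10⁵.
386 ppb / 2.40 × 10⁵ = 1.61 × 10⁻³ ppb = 1.61 ppt.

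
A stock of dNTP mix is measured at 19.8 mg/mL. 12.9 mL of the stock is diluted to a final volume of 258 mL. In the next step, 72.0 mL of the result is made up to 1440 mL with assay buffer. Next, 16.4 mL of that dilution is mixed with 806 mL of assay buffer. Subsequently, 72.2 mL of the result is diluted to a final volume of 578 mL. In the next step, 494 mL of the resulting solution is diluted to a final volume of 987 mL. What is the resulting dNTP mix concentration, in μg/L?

Overall dilution factor = 20 × 20 × 50.15 × 8.006 × 1.998 = 3.21 × 10⁵.
19.8 mg/mL / 3.21 × 10⁵ = 6.17 × 10⁻⁵ mg/mL = 61.7 μg/L.

61.7 μg/L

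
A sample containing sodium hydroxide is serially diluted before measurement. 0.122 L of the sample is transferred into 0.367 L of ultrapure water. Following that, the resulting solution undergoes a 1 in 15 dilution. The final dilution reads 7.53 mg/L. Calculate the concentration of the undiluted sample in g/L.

Overall dilution factor = 4.008 × 15 = 60.1.
Original = 7.53 mg/L × 60.1 = 453 mg/L = 0.453 g/L.

0.453 g/L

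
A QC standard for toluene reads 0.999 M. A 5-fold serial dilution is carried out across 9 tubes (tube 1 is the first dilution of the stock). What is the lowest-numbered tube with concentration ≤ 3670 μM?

Tube n has concentration 0.999 M / 5ⁿ.
Need 5ⁿ ≥ 0.999 M / 3670 μM = 272, so n ≥ 3.48.
First such tube: n = 4.

tube 4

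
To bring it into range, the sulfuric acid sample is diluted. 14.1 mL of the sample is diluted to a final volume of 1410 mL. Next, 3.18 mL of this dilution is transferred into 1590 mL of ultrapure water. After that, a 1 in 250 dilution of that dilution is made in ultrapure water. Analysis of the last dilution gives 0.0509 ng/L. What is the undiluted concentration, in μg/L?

Overall dilution factor = 100 × 501 × 250 = 1.25 × 10⁷.
Original = 0.0509 ng/L × 1.25 × 10⁷ = 6.38 × 10⁵ ng/L = 638 μg/L.

638 μg/L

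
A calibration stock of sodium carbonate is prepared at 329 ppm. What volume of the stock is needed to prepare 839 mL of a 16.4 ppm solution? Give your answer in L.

V₁ = C₂V₂/C₁ = 16.4 × 839 / 329 = 41.8 mL = 0.0418 L.

0.0418 L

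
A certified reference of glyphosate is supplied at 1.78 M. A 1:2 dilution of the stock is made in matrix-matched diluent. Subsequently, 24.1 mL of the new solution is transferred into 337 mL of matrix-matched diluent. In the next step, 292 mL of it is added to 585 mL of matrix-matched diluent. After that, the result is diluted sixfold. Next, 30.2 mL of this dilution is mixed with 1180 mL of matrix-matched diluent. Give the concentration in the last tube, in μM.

82.3 μM

Overall dilution factor = 2 × 14.98 × 3.003 × 6 × 40.07 = 2.16 × 10⁴.
1.78 M / 2.16 × 10⁴ = 8.23 × 10⁻⁵ M = 82.3 μM.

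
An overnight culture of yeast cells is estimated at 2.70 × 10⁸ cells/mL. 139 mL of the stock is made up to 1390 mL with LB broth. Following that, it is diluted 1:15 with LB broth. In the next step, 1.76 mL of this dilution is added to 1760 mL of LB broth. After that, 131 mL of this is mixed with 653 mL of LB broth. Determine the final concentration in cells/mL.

300 cells/mL

Overall dilution factor = 10 × 15 × 1001 × 5.985 = 8.99 × 10⁵.
2.70 × 10⁸ cells/mL / 8.99 × 10⁵ = 300 cells/mL.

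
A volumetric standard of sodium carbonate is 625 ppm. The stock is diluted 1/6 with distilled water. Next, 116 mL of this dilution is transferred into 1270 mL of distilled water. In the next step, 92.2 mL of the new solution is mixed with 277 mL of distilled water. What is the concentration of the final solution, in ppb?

Overall dilution factor = 6 × 11.95 × 4.004 = 287.
625 ppm / 287 = 2.18 ppm = 2180 ppb.

2180 ppb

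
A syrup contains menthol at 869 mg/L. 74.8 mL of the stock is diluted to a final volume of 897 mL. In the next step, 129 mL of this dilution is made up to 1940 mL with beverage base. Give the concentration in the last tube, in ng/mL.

4820 ng/mL

Overall dilution factor = 11.99 × 15.04 = 180.
869 mg/L / 180 = 4.82 mg/L = 4820 ng/mL.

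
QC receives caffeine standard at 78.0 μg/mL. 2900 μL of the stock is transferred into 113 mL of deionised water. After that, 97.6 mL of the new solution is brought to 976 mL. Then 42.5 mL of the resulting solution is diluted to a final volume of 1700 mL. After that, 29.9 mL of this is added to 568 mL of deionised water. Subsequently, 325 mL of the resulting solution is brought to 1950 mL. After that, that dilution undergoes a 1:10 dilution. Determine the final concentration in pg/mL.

Overall dilution factor = 39.97 × 10 × 40 × 20.00 × 6 × 10 = 1.92 × 10⁷.
78.0 μg/mL / 1.92 × 10⁷ = 4.07 × 10⁻⁶ μg/mL = 4.07 pg/mL.

4.07 pg/mL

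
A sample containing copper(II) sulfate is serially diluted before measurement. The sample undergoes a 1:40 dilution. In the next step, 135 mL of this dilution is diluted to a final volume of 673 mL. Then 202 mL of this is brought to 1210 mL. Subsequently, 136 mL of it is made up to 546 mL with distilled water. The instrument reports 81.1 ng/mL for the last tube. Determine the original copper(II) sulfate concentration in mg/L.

389 mg/L

Overall dilution factor = 40 × 4.985 × 5.990 × 4.015 = 4795.
Original = 81.1 ng/mL × 4795 = 3.89 × 10⁵ ng/mL = 389 mg/L.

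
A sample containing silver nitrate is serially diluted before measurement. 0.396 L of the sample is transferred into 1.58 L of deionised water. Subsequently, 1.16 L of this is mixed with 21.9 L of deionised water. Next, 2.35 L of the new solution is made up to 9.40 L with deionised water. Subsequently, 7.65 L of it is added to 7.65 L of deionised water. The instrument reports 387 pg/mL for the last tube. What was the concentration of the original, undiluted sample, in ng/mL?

Overall dilution factor = 4.990 × 19.88 × 4 × 2 = 794.
Original = 387 pg/mL × 794 = 3.07 × 10⁵ pg/mL = 307 ng/mL.

307 ng/mL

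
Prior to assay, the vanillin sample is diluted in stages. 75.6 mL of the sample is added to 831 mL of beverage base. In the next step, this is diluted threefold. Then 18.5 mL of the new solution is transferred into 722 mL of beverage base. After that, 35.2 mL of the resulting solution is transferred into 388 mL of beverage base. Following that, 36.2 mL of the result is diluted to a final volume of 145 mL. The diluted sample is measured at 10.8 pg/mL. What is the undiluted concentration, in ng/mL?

Overall dilution factor = 11.99 × 3 × 40.03 × 12.02 × 4.006 = 6.93 × 10⁴.
Original = 10.8 pg/mL × 6.93 × 10⁴ = 7.49 × 10⁵ pg/mL = 749 ng/mL.

749 ng/mL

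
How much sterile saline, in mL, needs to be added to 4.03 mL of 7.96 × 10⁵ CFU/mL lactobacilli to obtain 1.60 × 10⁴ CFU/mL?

196 mL

V₂ = C₁V₁/C₂ = 7.96 × 10⁵ × 4.03 / 1.60 × 10⁴ = 200 mL.
Diluent to add = V₂ − V₁ = 200 − 4.03 = 196 mL.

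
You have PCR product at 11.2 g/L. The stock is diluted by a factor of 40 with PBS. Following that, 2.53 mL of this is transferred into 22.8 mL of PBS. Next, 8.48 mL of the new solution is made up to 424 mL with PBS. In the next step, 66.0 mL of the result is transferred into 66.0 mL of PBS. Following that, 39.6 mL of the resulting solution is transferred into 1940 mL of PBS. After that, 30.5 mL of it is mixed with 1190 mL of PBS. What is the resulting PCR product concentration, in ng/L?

140 ng/L

Overall dilution factor = 40 × 10.01 × 50 × 2 × 49.99 × 40.02 = 8.01 × 10⁷.
11.2 g/L / 8.01 × 10⁷ = 1.40 × 10⁻⁷ g/L = 140 ng/L.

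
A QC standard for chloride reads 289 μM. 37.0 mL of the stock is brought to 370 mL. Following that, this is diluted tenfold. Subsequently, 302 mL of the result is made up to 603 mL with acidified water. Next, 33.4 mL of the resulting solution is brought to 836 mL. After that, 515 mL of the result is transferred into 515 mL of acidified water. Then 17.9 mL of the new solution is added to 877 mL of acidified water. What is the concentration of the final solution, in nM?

Overall dilution factor = 10 × 10 × 1.997 × 25.03 × 2 × 49.99 = 5.00 × 10⁵.
289 μM / 5.00 × 10⁵ = 5.78 × 10⁻⁴ μM = 0.578 nM.

0.578 nM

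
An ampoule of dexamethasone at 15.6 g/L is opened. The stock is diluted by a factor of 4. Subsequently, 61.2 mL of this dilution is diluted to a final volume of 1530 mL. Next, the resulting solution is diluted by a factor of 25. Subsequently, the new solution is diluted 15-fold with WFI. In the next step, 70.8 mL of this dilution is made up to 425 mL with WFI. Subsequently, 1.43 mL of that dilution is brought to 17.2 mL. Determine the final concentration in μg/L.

Overall dilution factor = 4 × 25 × 25 × 15 × 6.003 × 12.03 = 2.71 × 10⁶.
15.6 g/L / 2.71 × 10⁶ = 5.76 × 10⁻⁶ g/L = 5.76 μg/L.

5.76 μg/L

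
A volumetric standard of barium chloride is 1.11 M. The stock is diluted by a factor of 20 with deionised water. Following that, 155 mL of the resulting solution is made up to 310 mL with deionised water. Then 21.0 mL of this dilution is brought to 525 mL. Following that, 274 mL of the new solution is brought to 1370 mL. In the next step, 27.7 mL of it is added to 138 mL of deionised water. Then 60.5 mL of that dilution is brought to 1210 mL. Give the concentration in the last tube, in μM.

1.86 μM

Overall dilution factor = 20 × 2 × 25 × 5 × 5.982 × 20 = 5.98 × 10⁵.
1.11 M / 5.98 × 10⁵ = 1.86 × 10⁻⁶ M = 1.86 μM.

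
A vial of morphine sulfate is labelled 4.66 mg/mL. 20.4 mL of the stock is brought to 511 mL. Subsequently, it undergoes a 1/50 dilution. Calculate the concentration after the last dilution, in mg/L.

3.72 mg/L

Overall dilution factor = 25.05 × 50 = 1252.
4.66 mg/mL / 1252 = 3.72 × 10⁻³ mg/mL = 3.72 mg/L.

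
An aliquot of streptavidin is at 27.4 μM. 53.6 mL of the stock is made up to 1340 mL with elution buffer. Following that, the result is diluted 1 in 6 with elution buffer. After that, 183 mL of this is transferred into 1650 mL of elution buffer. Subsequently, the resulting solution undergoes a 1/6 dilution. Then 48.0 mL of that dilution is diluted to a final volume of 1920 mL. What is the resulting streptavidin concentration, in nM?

Overall dilution factor = 25 × 6 × 10.02 × 6 × 40 = 3.61 × 10⁵.
27.4 μM / 3.61 × 10⁵ = 7.60 × 10⁻⁵ μM = 0.0760 nM.

0.0760 nM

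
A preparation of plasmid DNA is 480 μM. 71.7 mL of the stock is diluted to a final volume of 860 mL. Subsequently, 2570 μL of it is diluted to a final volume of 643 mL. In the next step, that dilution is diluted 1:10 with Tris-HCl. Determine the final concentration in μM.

Overall dilution factor = 11.99 × 250.2 × 10 = 3.00 × 10⁴.
480 μM / 3.00 × 10⁴ = 0.0160 μM.

0.0160 μM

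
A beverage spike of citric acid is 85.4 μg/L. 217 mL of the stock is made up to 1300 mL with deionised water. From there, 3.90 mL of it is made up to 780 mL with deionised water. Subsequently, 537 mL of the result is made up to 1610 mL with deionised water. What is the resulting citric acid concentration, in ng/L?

23.8 ng/L

Overall dilution factor = 5.991 × 200 × 2.998 = 3592.
85.4 μg/L / 3592 = 0.0238 μg/L = 23.8 ng/L.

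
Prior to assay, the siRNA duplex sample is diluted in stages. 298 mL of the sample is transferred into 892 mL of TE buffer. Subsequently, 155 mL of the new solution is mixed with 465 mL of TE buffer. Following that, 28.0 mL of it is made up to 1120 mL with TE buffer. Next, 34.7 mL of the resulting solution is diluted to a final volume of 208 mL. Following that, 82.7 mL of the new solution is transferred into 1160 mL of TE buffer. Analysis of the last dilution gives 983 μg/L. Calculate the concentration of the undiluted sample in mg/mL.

56.6 mg/mL

Overall dilution factor = 3.993 × 4 × 40 × 5.994 × 15.03 = 5.76 × 10⁴.
Original = 983 μg/L × 5.76 × 10⁴ = 5.66 × 10⁷ μg/L = 56.6 mg/mL.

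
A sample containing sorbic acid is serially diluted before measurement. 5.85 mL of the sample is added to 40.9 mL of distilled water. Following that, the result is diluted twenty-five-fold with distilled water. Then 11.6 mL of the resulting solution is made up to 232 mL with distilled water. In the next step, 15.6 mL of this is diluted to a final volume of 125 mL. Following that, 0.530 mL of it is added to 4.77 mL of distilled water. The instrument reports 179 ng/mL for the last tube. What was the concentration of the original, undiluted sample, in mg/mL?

Overall dilution factor = 7.991 × 25 × 20 × 8.013 × 10 = 3.20 × 10⁵.
Original = 179 ng/mL × 3.20 × 10⁵ = 5.73 × 10⁷ ng/mL = 57.3 mg/mL.

57.3 mg/mL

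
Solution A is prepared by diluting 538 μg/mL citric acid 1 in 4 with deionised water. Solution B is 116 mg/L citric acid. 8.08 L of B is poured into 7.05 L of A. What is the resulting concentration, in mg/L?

125 mg/L

C_A = 538 μg/mL / 4 = 134 μg/mL.
C_B = 116 mg/L = 116 μg/mL.
C_mix = (C_A·V_A + C_B·V_B)/(V_A + V_B) = (134×7.05 + 116×8.08) / 15.13 = 125 μg/mL = 125 mg/L.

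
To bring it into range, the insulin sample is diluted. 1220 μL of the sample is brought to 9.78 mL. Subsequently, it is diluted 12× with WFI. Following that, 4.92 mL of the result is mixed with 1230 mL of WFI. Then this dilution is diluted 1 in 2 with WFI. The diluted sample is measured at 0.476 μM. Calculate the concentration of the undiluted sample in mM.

Overall dilution factor = 8.016 × 12 × 251 × 2 = 4.83 × 10⁴.
Original = 0.476 μM × 4.83 × 10⁴ = 2.30 × 10⁴ μM = 23.0 mM.

23.0 mM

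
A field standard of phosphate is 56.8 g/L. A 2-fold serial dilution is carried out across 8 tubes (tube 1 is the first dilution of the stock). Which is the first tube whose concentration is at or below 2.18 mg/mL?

tube 5

Tube n has concentration 56.8 g/L / 2ⁿ.
Need 2ⁿ ≥ 56.8 g/L / 2.18 mg/mL = 26.1, so n ≥ 4.70.
First such tube: n = 5.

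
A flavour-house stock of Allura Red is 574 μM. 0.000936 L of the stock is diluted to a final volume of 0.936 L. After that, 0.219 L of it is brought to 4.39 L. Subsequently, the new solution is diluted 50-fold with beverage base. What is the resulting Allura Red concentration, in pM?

Overall dilution factor = 1000 × 20.05 × 50 = 1.00 × 10⁶.
574 μM / 1.00 × 10⁶ = 5.73 × 10⁻⁴ μM = 573 pM.

573 pM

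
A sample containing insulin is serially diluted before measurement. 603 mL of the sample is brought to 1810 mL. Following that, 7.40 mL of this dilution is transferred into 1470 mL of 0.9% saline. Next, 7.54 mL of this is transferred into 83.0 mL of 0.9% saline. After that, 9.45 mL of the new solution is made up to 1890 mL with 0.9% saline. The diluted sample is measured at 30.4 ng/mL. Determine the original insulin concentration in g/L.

Overall dilution factor = 3.002 × 199.6 × 12.01 × 200 = 1.44 × 10⁶.
Original = 30.4 ng/mL × 1.44 × 10⁶ = 4.38 × 10⁷ ng/mL = 43.8 g/L.

43.8 g/L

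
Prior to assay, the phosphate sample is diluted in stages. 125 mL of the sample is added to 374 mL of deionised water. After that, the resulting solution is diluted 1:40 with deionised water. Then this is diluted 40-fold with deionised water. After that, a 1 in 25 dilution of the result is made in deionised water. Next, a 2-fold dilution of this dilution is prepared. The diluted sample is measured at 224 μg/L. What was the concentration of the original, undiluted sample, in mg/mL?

71.5 mg/mL

Overall dilution factor = 3.992 × 40 × 40 × 25 × 2 = 3.19 × 10⁵.
Original = 224 μg/L × 3.19 × 10⁵ = 7.15 × 10⁷ μg/L = 71.5 mg/mL.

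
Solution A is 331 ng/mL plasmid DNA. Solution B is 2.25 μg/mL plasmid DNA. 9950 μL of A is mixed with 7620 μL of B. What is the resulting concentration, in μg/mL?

C_B = 2.25 μg/mL = 2250 ng/mL.
C_mix = (C_A·V_A + C_B·V_B)/(V_A + V_B) = (331×9950 + 2250×7620) / 17570 = 1163 ng/mL = 1.16 μg/mL.

1.16 μg/mL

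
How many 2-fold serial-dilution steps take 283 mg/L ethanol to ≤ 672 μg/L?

Need 2ⁿ ≥ 421, so n ≥ log(421)/log(2) = 8.72.
Minimum whole steps: n = 9.

9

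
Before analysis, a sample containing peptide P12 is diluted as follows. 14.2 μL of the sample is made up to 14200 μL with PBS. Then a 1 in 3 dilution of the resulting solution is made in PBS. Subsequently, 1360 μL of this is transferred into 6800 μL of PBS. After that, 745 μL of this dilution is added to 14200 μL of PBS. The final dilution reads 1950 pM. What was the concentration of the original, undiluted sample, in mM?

0.704 mM

Overall dilution factor = 1000 × 3 × 6 × 20.06 = 3.61 × 10⁵.
Original = 1950 pM × 3.61 × 10⁵ = 7.04 × 10⁸ pM = 0.704 mM.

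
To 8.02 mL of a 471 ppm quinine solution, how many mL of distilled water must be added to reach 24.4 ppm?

V₂ = C₁V₁/C₂ = 471 × 8.02 / 24.4 = 155 mL.
Diluent to add = V₂ − V₁ = 155 − 8.02 = 147 mL.

147 mL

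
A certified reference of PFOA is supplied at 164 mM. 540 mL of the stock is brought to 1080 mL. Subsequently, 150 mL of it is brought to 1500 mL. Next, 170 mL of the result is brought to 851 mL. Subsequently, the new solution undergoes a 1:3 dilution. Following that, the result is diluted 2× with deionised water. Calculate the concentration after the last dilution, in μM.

273 μM

Overall dilution factor = 2 × 10 × 5.006 × 3 × 2 = 601.
164 mM / 601 = 0.273 mM = 273 μM.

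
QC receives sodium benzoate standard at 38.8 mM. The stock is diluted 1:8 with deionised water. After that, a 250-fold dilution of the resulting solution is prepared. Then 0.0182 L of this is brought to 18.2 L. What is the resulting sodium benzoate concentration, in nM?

Overall dilution factor = 8 × 250 × 1000 = 2.00 × 10⁶.
38.8 mM / 2.00 × 10⁶ = 1.94 × 10⁻⁵ mM = 19.4 nM.

19.4 nM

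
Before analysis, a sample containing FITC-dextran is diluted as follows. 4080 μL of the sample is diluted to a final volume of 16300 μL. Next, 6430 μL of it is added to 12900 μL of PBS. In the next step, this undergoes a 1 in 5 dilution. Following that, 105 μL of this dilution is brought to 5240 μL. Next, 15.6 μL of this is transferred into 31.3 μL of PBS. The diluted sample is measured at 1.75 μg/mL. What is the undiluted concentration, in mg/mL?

15.8 mg/mL

Overall dilution factor = 3.995 × 3.006 × 5 × 49.90 × 3.006 = 9010.
Original = 1.75 μg/mL × 9010 = 1.58 × 10⁴ μg/mL = 15.8 mg/mL.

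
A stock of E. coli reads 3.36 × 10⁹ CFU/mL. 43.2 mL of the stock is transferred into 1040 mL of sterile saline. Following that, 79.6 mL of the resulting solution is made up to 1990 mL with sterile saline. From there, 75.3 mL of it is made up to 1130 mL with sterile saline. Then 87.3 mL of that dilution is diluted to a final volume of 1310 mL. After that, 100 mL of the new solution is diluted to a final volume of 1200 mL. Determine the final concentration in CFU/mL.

Overall dilution factor = 25.07 × 25 × 15.01 × 15.01 × 12 = 1.69 × 10⁶.
3.36 × 10⁹ CFU/mL / 1.69 × 10⁶ = 1980 CFU/mL.

1980 CFU/mL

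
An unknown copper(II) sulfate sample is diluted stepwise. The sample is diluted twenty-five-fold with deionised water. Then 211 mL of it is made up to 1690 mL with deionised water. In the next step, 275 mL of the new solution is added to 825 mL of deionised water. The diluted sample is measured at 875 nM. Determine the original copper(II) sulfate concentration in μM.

701 μM

Overall dilution factor = 25 × 8.009 × 4 = 801.
Original = 875 nM × 801 = 7.01 × 10⁵ nM = 701 μM.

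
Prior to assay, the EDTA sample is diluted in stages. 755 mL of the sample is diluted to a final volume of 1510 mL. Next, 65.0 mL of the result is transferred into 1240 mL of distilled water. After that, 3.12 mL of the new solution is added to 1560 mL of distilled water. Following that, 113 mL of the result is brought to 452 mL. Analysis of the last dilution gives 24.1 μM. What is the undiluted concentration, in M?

Overall dilution factor = 2 × 20.08 × 501 × 4 = 8.05 × 10⁴.
Original = 24.1 μM × 8.05 × 10⁴ = 1.94 × 10⁶ μM = 1.94 M.

1.94 M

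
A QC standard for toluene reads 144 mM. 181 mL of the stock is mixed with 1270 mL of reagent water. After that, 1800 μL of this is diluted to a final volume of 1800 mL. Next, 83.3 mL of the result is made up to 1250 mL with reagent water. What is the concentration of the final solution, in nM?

1200 nM

Overall dilution factor = 8.017 × 1000 × 15.01 = 1.20 × 10⁵.
144 mM / 1.20 × 10⁵ = 1.20 × 10⁻³ mM = 1200 nM.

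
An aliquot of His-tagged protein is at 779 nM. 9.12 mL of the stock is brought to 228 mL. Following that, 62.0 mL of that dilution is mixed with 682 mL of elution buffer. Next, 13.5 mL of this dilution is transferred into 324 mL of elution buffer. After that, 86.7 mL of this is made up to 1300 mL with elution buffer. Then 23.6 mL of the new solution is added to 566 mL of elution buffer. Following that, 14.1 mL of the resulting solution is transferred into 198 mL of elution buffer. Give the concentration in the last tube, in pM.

0.0184 pM

Overall dilution factor = 25 × 12 × 25 × 14.99 × 24.98 × 15.04 = 4.23 × 10⁷.
779 nM / 4.23 × 10⁷ = 1.84 × 10⁻⁵ nM = 0.0184 pM.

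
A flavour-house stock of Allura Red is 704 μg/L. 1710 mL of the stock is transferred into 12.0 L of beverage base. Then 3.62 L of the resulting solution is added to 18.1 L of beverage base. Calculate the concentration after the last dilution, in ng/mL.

Overall dilution factor = 8.018 × 6 = 48.1.
704 μg/L / 48.1 = 14.6 μg/L = 14.6 ng/mL.

14.6 ng/mL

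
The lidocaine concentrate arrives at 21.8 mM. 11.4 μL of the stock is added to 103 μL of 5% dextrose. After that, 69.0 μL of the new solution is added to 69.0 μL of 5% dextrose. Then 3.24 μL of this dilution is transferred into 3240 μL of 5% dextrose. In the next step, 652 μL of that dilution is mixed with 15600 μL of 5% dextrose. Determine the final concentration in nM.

43.5 nM

Overall dilution factor = 10.04 × 2 × 1001 × 24.93 = 5.01 × 10⁵.
21.8 mM / 5.01 × 10⁵ = 4.35 × 10⁻⁵ mM = 43.5 nM.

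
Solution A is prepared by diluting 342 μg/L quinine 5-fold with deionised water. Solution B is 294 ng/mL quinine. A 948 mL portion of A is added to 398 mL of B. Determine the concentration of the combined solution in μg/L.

C_A = 342 μg/L / 5 = 68.4 μg/L.
C_B = 294 ng/mL = 294 μg/L.
C_mix = (C_A·V_A + C_B·V_B)/(V_A + V_B) = (68.4×948 + 294×398) / 1346 = 135 μg/L.

135 μg/L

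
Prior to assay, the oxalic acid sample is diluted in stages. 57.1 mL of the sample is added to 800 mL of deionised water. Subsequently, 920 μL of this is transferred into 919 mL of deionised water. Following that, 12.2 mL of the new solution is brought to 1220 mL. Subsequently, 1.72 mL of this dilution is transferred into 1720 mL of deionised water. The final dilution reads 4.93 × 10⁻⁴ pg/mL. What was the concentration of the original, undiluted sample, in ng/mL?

Overall dilution factor = 15.01 × 999.9 × 100 × 1001 = 1.50 × 10⁹.
Original = 4.93 × 10⁻⁴ pg/mL × 1.50 × 10⁹ = 7.41 × 10⁵ pg/mL = 741 ng/mL.

741 ng/mL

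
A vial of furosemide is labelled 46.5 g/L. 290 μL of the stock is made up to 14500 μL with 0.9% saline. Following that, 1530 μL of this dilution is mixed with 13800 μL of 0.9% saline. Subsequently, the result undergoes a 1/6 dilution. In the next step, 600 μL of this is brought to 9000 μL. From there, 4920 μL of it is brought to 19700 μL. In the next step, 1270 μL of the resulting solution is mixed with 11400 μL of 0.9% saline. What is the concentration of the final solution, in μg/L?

25.8 μg/L

Overall dilution factor = 50 × 10.02 × 6 × 15 × 4.004 × 9.976 = 1.80 × 10⁶.
46.5 g/L / 1.80 × 10⁶ = 2.58 × 10⁻⁵ g/L = 25.8 μg/L.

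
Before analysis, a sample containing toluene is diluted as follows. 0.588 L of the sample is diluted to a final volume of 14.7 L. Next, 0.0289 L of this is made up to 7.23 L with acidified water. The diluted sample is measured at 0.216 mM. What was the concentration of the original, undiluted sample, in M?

Overall dilution factor = 25 × 250.2 = 6254.
Original = 0.216 mM × 6254 = 1351 mM = 1.35 M.

1.35 M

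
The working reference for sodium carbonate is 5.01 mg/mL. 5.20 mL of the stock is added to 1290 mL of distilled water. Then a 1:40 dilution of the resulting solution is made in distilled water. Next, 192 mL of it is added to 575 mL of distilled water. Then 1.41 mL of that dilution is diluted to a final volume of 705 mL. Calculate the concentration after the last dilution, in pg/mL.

252 pg/mL

Overall dilution factor = 249.1 × 40 × 3.995 × 500 = 1.99 × 10⁷.
5.01 mg/mL / 1.99 × 10⁷ = 2.52 × 10⁻⁷ mg/mL = 252 pg/mL.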